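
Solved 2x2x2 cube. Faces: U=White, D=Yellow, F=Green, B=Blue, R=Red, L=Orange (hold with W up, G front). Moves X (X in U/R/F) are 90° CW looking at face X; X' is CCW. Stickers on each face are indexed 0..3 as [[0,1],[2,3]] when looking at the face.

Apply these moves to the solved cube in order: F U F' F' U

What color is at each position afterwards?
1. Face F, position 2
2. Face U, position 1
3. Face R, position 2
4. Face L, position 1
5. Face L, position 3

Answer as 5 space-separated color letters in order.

Answer: R O G G B

Derivation:
After move 1 (F): F=GGGG U=WWOO R=WRWR D=RRYY L=OYOY
After move 2 (U): U=OWOW F=WRGG R=BBWR B=OYBB L=GGOY
After move 3 (F'): F=RGWG U=OWBW R=RBRR D=GYYY L=GWOO
After move 4 (F'): F=GGRW U=OWRR R=YBGR D=WOYY L=GWOB
After move 5 (U): U=RORW F=YBRW R=OYGR B=GWBB L=GGOB
Query 1: F[2] = R
Query 2: U[1] = O
Query 3: R[2] = G
Query 4: L[1] = G
Query 5: L[3] = B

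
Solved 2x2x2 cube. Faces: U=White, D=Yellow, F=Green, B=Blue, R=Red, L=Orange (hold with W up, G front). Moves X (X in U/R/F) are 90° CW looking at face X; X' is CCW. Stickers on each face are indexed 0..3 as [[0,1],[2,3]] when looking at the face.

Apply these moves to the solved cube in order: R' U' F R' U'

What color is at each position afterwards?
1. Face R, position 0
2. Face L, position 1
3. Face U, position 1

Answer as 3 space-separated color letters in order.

Answer: G R R

Derivation:
After move 1 (R'): R=RRRR U=WBWB F=GWGW D=YGYG B=YBYB
After move 2 (U'): U=BBWW F=OOGW R=GWRR B=RRYB L=YBOO
After move 3 (F): F=GOWO U=BBOB R=WWWR D=RGYG L=YYOG
After move 4 (R'): R=WRWW U=BYOR F=GBWB D=ROYO B=GRGB
After move 5 (U'): U=YRBO F=YYWB R=GBWW B=WRGB L=GROG
Query 1: R[0] = G
Query 2: L[1] = R
Query 3: U[1] = R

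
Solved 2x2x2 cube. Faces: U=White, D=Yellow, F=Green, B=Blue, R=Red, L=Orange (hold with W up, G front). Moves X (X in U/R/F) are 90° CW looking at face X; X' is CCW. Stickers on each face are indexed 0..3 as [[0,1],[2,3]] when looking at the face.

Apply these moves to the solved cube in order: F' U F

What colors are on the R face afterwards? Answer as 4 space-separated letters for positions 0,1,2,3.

After move 1 (F'): F=GGGG U=WWRR R=YRYR D=OOYY L=OWOW
After move 2 (U): U=RWRW F=YRGG R=BBYR B=OWBB L=GGOW
After move 3 (F): F=GYGR U=RWWG R=RBWR D=YBYY L=GOOO
Query: R face = RBWR

Answer: R B W R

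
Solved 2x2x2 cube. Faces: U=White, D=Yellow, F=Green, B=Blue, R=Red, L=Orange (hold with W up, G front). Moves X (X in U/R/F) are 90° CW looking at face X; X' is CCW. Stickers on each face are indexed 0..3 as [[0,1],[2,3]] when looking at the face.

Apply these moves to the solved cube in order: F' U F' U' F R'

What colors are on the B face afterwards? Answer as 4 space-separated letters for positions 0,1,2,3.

After move 1 (F'): F=GGGG U=WWRR R=YRYR D=OOYY L=OWOW
After move 2 (U): U=RWRW F=YRGG R=BBYR B=OWBB L=GGOW
After move 3 (F'): F=RGYG U=RWBY R=OBOR D=GWYY L=GWOR
After move 4 (U'): U=WYRB F=GWYG R=RGOR B=OBBB L=OWOR
After move 5 (F): F=YGGW U=WYRW R=RGBR D=ORYY L=OGOW
After move 6 (R'): R=GRRB U=WBRO F=YYGW D=OGYW B=YBRB
Query: B face = YBRB

Answer: Y B R B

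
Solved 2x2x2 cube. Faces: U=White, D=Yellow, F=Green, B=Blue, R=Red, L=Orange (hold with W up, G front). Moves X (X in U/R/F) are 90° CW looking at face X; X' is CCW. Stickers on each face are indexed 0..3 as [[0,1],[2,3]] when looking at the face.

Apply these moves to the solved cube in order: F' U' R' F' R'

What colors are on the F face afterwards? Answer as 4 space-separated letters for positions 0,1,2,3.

Answer: R B O G

Derivation:
After move 1 (F'): F=GGGG U=WWRR R=YRYR D=OOYY L=OWOW
After move 2 (U'): U=WRWR F=OWGG R=GGYR B=YRBB L=BBOW
After move 3 (R'): R=GRGY U=WBWY F=ORGR D=OWYG B=YROB
After move 4 (F'): F=RROG U=WBGG R=WROY D=BWYG L=BYOW
After move 5 (R'): R=RYWO U=WOGY F=RBOG D=BRYG B=GRWB
Query: F face = RBOG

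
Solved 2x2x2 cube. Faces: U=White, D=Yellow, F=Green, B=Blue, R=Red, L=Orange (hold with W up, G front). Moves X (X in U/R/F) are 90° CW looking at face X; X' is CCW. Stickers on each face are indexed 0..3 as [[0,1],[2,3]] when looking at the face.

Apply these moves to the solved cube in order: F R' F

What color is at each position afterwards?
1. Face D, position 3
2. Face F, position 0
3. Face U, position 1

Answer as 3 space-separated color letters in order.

After move 1 (F): F=GGGG U=WWOO R=WRWR D=RRYY L=OYOY
After move 2 (R'): R=RRWW U=WBOB F=GWGO D=RGYG B=YBRB
After move 3 (F): F=GGOW U=WBYY R=ORBW D=WRYG L=OROG
Query 1: D[3] = G
Query 2: F[0] = G
Query 3: U[1] = B

Answer: G G B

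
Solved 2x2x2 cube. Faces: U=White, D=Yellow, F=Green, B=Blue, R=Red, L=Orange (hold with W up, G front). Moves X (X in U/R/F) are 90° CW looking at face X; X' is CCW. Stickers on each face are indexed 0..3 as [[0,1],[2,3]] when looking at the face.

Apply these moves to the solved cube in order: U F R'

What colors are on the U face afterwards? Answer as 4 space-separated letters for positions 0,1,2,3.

After move 1 (U): U=WWWW F=RRGG R=BBRR B=OOBB L=GGOO
After move 2 (F): F=GRGR U=WWOG R=WBWR D=RBYY L=GYOY
After move 3 (R'): R=BRWW U=WBOO F=GWGG D=RRYR B=YOBB
Query: U face = WBOO

Answer: W B O O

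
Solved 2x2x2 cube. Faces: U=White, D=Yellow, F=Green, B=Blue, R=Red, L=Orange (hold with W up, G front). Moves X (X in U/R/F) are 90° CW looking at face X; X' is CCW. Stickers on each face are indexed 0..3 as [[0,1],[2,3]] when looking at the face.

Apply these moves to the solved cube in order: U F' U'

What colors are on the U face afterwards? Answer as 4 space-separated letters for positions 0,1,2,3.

Answer: W R W B

Derivation:
After move 1 (U): U=WWWW F=RRGG R=BBRR B=OOBB L=GGOO
After move 2 (F'): F=RGRG U=WWBR R=YBYR D=GOYY L=GWOW
After move 3 (U'): U=WRWB F=GWRG R=RGYR B=YBBB L=OOOW
Query: U face = WRWB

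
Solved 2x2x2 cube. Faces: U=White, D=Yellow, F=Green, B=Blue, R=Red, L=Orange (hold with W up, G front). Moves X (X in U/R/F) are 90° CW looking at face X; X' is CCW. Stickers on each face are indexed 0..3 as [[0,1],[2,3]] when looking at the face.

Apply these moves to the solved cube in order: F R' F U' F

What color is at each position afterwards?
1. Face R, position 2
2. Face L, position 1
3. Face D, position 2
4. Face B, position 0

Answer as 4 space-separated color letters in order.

After move 1 (F): F=GGGG U=WWOO R=WRWR D=RRYY L=OYOY
After move 2 (R'): R=RRWW U=WBOB F=GWGO D=RGYG B=YBRB
After move 3 (F): F=GGOW U=WBYY R=ORBW D=WRYG L=OROG
After move 4 (U'): U=BYWY F=OROW R=GGBW B=ORRB L=YBOG
After move 5 (F): F=OOWR U=BYGB R=WGYW D=BGYG L=YWOR
Query 1: R[2] = Y
Query 2: L[1] = W
Query 3: D[2] = Y
Query 4: B[0] = O

Answer: Y W Y O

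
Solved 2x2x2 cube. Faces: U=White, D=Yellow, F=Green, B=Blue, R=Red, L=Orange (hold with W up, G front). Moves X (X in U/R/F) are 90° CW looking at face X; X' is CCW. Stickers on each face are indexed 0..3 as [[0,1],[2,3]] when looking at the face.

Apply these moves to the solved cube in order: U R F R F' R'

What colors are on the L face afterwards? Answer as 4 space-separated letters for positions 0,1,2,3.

Answer: G Y O O

Derivation:
After move 1 (U): U=WWWW F=RRGG R=BBRR B=OOBB L=GGOO
After move 2 (R): R=RBRB U=WRWG F=RYGY D=YBYO B=WOWB
After move 3 (F): F=GRYY U=WROG R=WBGB D=RRYO L=GYOB
After move 4 (R): R=GWBB U=WROY F=GRYO D=RWYW B=GORB
After move 5 (F'): F=ROGY U=WRGB R=WWRB D=YBYW L=GYOO
After move 6 (R'): R=WBWR U=WRGG F=RRGB D=YOYY B=WOBB
Query: L face = GYOO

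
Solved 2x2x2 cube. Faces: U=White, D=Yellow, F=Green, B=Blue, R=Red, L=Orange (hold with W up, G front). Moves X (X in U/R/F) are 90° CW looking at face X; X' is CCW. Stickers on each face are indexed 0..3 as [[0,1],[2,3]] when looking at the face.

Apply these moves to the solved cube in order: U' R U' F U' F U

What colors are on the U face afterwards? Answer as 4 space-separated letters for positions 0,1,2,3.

Answer: B G G R

Derivation:
After move 1 (U'): U=WWWW F=OOGG R=GGRR B=RRBB L=BBOO
After move 2 (R): R=RGRG U=WOWG F=OYGY D=YBYR B=WRWB
After move 3 (U'): U=OGWW F=BBGY R=OYRG B=RGWB L=WROO
After move 4 (F): F=GBYB U=OGOR R=WYWG D=ROYR L=WYOB
After move 5 (U'): U=GROO F=WYYB R=GBWG B=WYWB L=RGOB
After move 6 (F): F=YWBY U=GRBG R=OBOG D=WGYR L=RROO
After move 7 (U): U=BGGR F=OBBY R=WYOG B=RRWB L=YWOO
Query: U face = BGGR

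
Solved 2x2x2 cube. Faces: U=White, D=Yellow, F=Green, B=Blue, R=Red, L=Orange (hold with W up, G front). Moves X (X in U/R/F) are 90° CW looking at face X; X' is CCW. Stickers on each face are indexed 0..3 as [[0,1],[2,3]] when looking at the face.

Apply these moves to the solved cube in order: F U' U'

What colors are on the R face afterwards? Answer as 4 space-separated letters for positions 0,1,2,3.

Answer: O Y W R

Derivation:
After move 1 (F): F=GGGG U=WWOO R=WRWR D=RRYY L=OYOY
After move 2 (U'): U=WOWO F=OYGG R=GGWR B=WRBB L=BBOY
After move 3 (U'): U=OOWW F=BBGG R=OYWR B=GGBB L=WROY
Query: R face = OYWR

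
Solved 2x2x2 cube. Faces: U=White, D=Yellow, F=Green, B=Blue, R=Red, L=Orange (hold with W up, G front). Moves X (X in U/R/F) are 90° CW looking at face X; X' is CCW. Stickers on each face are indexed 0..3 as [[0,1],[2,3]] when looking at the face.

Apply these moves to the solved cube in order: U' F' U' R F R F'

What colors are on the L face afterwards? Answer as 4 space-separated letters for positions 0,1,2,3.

After move 1 (U'): U=WWWW F=OOGG R=GGRR B=RRBB L=BBOO
After move 2 (F'): F=OGOG U=WWGR R=YGYR D=BOYY L=BWOW
After move 3 (U'): U=WRWG F=BWOG R=OGYR B=YGBB L=RROW
After move 4 (R): R=YORG U=WWWG F=BOOY D=BBYY B=GGRB
After move 5 (F): F=OBYO U=WWWR R=WOGG D=RYYY L=RBOB
After move 6 (R): R=GWGO U=WBWO F=OYYY D=RRYG B=RGWB
After move 7 (F'): F=YYOY U=WBGG R=RWRO D=BBYG L=ROOW
Query: L face = ROOW

Answer: R O O W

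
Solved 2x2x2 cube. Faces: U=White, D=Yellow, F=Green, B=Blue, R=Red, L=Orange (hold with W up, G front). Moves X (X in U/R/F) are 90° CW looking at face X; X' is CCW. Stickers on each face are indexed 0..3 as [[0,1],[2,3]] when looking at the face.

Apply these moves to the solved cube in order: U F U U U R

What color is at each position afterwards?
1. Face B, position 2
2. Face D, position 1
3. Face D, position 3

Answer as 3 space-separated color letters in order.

Answer: G B W

Derivation:
After move 1 (U): U=WWWW F=RRGG R=BBRR B=OOBB L=GGOO
After move 2 (F): F=GRGR U=WWOG R=WBWR D=RBYY L=GYOY
After move 3 (U): U=OWGW F=WBGR R=OOWR B=GYBB L=GROY
After move 4 (U): U=GOWW F=OOGR R=GYWR B=GRBB L=WBOY
After move 5 (U): U=WGWO F=GYGR R=GRWR B=WBBB L=OOOY
After move 6 (R): R=WGRR U=WYWR F=GBGY D=RBYW B=OBGB
Query 1: B[2] = G
Query 2: D[1] = B
Query 3: D[3] = W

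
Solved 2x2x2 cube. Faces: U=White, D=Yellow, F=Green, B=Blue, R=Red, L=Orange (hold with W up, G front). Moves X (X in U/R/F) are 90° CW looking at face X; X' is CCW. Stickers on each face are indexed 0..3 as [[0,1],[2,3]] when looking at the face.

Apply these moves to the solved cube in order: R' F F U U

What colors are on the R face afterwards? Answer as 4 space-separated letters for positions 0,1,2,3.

After move 1 (R'): R=RRRR U=WBWB F=GWGW D=YGYG B=YBYB
After move 2 (F): F=GGWW U=WBOO R=WRBR D=RRYG L=OYOG
After move 3 (F): F=WGWG U=WBGY R=OROR D=BWYG L=OROR
After move 4 (U): U=GWYB F=ORWG R=YBOR B=ORYB L=WGOR
After move 5 (U): U=YGBW F=YBWG R=OROR B=WGYB L=OROR
Query: R face = OROR

Answer: O R O R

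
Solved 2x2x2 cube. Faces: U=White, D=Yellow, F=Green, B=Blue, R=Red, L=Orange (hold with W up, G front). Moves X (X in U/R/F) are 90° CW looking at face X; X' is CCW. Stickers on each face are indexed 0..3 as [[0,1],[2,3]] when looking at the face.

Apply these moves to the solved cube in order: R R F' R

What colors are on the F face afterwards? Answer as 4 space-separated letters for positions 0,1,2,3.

After move 1 (R): R=RRRR U=WGWG F=GYGY D=YBYB B=WBWB
After move 2 (R): R=RRRR U=WYWY F=GBGB D=YWYW B=GBGB
After move 3 (F'): F=BBGG U=WYRR R=WRYR D=OOYW L=OYOW
After move 4 (R): R=YWRR U=WBRG F=BOGW D=OGYG B=RBYB
Query: F face = BOGW

Answer: B O G W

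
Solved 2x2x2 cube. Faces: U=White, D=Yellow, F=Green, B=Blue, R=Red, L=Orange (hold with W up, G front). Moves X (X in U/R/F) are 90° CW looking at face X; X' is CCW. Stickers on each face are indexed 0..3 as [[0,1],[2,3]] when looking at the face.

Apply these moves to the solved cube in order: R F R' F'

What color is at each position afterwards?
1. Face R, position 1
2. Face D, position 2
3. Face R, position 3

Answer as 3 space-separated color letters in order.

Answer: R Y G

Derivation:
After move 1 (R): R=RRRR U=WGWG F=GYGY D=YBYB B=WBWB
After move 2 (F): F=GGYY U=WGOO R=WRGR D=RRYB L=OYOB
After move 3 (R'): R=RRWG U=WWOW F=GGYO D=RGYY B=BBRB
After move 4 (F'): F=GOGY U=WWRW R=GRRG D=YBYY L=OWOO
Query 1: R[1] = R
Query 2: D[2] = Y
Query 3: R[3] = G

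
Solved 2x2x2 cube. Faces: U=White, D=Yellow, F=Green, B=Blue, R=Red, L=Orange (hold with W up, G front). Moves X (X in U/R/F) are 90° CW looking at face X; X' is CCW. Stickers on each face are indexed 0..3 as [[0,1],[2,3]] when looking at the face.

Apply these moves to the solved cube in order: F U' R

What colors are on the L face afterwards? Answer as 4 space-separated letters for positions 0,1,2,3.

Answer: B B O Y

Derivation:
After move 1 (F): F=GGGG U=WWOO R=WRWR D=RRYY L=OYOY
After move 2 (U'): U=WOWO F=OYGG R=GGWR B=WRBB L=BBOY
After move 3 (R): R=WGRG U=WYWG F=ORGY D=RBYW B=OROB
Query: L face = BBOY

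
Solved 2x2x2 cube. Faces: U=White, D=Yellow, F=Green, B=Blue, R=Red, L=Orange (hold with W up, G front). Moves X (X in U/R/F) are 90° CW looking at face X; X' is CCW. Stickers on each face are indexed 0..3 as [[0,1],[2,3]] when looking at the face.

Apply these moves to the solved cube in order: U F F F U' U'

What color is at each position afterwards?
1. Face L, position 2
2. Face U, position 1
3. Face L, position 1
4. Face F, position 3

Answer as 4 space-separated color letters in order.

Answer: O B B G

Derivation:
After move 1 (U): U=WWWW F=RRGG R=BBRR B=OOBB L=GGOO
After move 2 (F): F=GRGR U=WWOG R=WBWR D=RBYY L=GYOY
After move 3 (F): F=GGRR U=WWYY R=OBGR D=WWYY L=GROB
After move 4 (F): F=RGRG U=WWBR R=YBYR D=GOYY L=GWOW
After move 5 (U'): U=WRWB F=GWRG R=RGYR B=YBBB L=OOOW
After move 6 (U'): U=RBWW F=OORG R=GWYR B=RGBB L=YBOW
Query 1: L[2] = O
Query 2: U[1] = B
Query 3: L[1] = B
Query 4: F[3] = G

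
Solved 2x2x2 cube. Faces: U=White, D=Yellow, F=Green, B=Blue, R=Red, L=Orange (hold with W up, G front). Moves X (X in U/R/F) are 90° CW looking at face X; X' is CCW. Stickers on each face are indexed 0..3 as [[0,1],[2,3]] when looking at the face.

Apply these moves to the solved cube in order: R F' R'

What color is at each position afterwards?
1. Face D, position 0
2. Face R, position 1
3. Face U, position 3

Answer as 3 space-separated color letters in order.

Answer: O R W

Derivation:
After move 1 (R): R=RRRR U=WGWG F=GYGY D=YBYB B=WBWB
After move 2 (F'): F=YYGG U=WGRR R=BRYR D=OOYB L=OGOW
After move 3 (R'): R=RRBY U=WWRW F=YGGR D=OYYG B=BBOB
Query 1: D[0] = O
Query 2: R[1] = R
Query 3: U[3] = W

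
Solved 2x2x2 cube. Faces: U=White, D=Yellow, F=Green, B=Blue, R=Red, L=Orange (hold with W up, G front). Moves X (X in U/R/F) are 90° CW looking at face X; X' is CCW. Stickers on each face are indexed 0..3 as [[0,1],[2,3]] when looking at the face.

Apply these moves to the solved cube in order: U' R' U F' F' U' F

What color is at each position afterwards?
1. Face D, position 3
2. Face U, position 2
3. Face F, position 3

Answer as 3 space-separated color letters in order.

After move 1 (U'): U=WWWW F=OOGG R=GGRR B=RRBB L=BBOO
After move 2 (R'): R=GRGR U=WBWR F=OWGW D=YOYG B=YRYB
After move 3 (U): U=WWRB F=GRGW R=YRGR B=BBYB L=OWOO
After move 4 (F'): F=RWGG U=WWYG R=ORYR D=WOYG L=OBOR
After move 5 (F'): F=WGRG U=WWOY R=ORWR D=BRYG L=OGOY
After move 6 (U'): U=WYWO F=OGRG R=WGWR B=ORYB L=BBOY
After move 7 (F): F=ROGG U=WYYB R=WGOR D=WWYG L=BBOR
Query 1: D[3] = G
Query 2: U[2] = Y
Query 3: F[3] = G

Answer: G Y G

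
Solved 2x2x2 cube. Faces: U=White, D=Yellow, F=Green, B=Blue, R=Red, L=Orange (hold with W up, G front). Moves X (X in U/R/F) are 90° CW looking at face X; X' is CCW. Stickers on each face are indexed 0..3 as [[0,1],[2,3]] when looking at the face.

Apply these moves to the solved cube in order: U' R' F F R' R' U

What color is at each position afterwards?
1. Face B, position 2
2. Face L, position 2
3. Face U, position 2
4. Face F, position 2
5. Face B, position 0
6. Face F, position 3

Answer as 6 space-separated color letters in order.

Answer: G O G W B Y

Derivation:
After move 1 (U'): U=WWWW F=OOGG R=GGRR B=RRBB L=BBOO
After move 2 (R'): R=GRGR U=WBWR F=OWGW D=YOYG B=YRYB
After move 3 (F): F=GOWW U=WBOB R=WRRR D=GGYG L=BYOO
After move 4 (F): F=WGWO U=WBOY R=ORBR D=RWYG L=BGOG
After move 5 (R'): R=RROB U=WYOY F=WBWY D=RGYO B=GRWB
After move 6 (R'): R=RBRO U=WWOG F=WYWY D=RBYY B=ORGB
After move 7 (U): U=OWGW F=RBWY R=ORRO B=BGGB L=WYOG
Query 1: B[2] = G
Query 2: L[2] = O
Query 3: U[2] = G
Query 4: F[2] = W
Query 5: B[0] = B
Query 6: F[3] = Y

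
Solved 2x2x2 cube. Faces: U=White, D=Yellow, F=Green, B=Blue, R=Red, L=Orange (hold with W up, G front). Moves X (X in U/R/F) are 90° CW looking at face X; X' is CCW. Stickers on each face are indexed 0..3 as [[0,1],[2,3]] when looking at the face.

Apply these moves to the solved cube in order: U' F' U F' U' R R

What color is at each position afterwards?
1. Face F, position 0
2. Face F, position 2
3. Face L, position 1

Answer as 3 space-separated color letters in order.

Answer: O Y W

Derivation:
After move 1 (U'): U=WWWW F=OOGG R=GGRR B=RRBB L=BBOO
After move 2 (F'): F=OGOG U=WWGR R=YGYR D=BOYY L=BWOW
After move 3 (U): U=GWRW F=YGOG R=RRYR B=BWBB L=OGOW
After move 4 (F'): F=GGYO U=GWRY R=ORBR D=GWYY L=OWOR
After move 5 (U'): U=WYGR F=OWYO R=GGBR B=ORBB L=BWOR
After move 6 (R): R=BGRG U=WWGO F=OWYY D=GBYO B=RRYB
After move 7 (R): R=RBGG U=WWGY F=OBYO D=GYYR B=ORWB
Query 1: F[0] = O
Query 2: F[2] = Y
Query 3: L[1] = W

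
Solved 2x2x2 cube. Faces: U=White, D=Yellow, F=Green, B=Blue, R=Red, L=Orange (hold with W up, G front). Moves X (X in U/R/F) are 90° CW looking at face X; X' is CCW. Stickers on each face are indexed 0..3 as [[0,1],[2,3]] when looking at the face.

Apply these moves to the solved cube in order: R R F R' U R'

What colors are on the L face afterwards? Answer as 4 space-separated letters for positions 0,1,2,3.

After move 1 (R): R=RRRR U=WGWG F=GYGY D=YBYB B=WBWB
After move 2 (R): R=RRRR U=WYWY F=GBGB D=YWYW B=GBGB
After move 3 (F): F=GGBB U=WYOO R=WRYR D=RRYW L=OYOW
After move 4 (R'): R=RRWY U=WGOG F=GYBO D=RGYB B=WBRB
After move 5 (U): U=OWGG F=RRBO R=WBWY B=OYRB L=GYOW
After move 6 (R'): R=BYWW U=ORGO F=RWBG D=RRYO B=BYGB
Query: L face = GYOW

Answer: G Y O W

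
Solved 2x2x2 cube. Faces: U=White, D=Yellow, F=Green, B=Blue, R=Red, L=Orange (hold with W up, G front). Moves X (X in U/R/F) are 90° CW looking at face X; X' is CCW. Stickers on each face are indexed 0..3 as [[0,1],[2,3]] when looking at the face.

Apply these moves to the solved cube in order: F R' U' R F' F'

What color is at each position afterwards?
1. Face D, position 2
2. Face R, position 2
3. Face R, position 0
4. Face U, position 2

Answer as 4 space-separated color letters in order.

Answer: Y B Y R

Derivation:
After move 1 (F): F=GGGG U=WWOO R=WRWR D=RRYY L=OYOY
After move 2 (R'): R=RRWW U=WBOB F=GWGO D=RGYG B=YBRB
After move 3 (U'): U=BBWO F=OYGO R=GWWW B=RRRB L=YBOY
After move 4 (R): R=WGWW U=BYWO F=OGGG D=RRYR B=ORBB
After move 5 (F'): F=GGOG U=BYWW R=RGRW D=BYYR L=YOOW
After move 6 (F'): F=GGGO U=BYRR R=YGBW D=OWYR L=YWOW
Query 1: D[2] = Y
Query 2: R[2] = B
Query 3: R[0] = Y
Query 4: U[2] = R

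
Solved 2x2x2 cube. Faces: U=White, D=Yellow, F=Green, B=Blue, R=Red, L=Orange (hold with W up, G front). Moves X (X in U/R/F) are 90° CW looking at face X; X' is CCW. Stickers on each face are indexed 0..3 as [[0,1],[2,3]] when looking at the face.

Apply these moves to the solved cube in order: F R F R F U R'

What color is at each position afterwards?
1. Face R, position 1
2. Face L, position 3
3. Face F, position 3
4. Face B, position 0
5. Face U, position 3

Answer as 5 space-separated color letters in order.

After move 1 (F): F=GGGG U=WWOO R=WRWR D=RRYY L=OYOY
After move 2 (R): R=WWRR U=WGOG F=GRGY D=RBYB B=OBWB
After move 3 (F): F=GGYR U=WGYY R=OWGR D=RWYB L=OROB
After move 4 (R): R=GORW U=WGYR F=GWYB D=RWYO B=YBGB
After move 5 (F): F=YGBW U=WGBR R=YORW D=RGYO L=OROW
After move 6 (U): U=BWRG F=YOBW R=YBRW B=ORGB L=YGOW
After move 7 (R'): R=BWYR U=BGRO F=YWBG D=ROYW B=ORGB
Query 1: R[1] = W
Query 2: L[3] = W
Query 3: F[3] = G
Query 4: B[0] = O
Query 5: U[3] = O

Answer: W W G O O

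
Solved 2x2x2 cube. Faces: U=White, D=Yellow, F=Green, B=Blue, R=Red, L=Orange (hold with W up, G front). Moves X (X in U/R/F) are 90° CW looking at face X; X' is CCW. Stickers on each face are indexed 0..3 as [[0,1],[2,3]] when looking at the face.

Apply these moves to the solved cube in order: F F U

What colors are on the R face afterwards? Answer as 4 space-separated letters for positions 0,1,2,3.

Answer: B B O R

Derivation:
After move 1 (F): F=GGGG U=WWOO R=WRWR D=RRYY L=OYOY
After move 2 (F): F=GGGG U=WWYY R=OROR D=WWYY L=OROR
After move 3 (U): U=YWYW F=ORGG R=BBOR B=ORBB L=GGOR
Query: R face = BBOR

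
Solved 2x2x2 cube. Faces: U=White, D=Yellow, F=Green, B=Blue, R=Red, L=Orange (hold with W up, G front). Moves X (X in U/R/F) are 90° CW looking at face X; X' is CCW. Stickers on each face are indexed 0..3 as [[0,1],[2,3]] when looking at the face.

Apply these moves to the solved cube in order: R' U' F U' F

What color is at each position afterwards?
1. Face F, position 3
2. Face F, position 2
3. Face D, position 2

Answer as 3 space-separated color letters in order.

After move 1 (R'): R=RRRR U=WBWB F=GWGW D=YGYG B=YBYB
After move 2 (U'): U=BBWW F=OOGW R=GWRR B=RRYB L=YBOO
After move 3 (F): F=GOWO U=BBOB R=WWWR D=RGYG L=YYOG
After move 4 (U'): U=BBBO F=YYWO R=GOWR B=WWYB L=RROG
After move 5 (F): F=WYOY U=BBGR R=BOOR D=WGYG L=RROG
Query 1: F[3] = Y
Query 2: F[2] = O
Query 3: D[2] = Y

Answer: Y O Y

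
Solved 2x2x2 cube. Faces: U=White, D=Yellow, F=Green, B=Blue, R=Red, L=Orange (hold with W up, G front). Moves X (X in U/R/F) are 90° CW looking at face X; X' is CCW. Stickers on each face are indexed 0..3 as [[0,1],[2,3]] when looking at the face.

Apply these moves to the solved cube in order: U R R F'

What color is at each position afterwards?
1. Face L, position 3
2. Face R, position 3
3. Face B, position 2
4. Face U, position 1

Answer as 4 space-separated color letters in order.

After move 1 (U): U=WWWW F=RRGG R=BBRR B=OOBB L=GGOO
After move 2 (R): R=RBRB U=WRWG F=RYGY D=YBYO B=WOWB
After move 3 (R): R=RRBB U=WYWY F=RBGO D=YWYW B=GORB
After move 4 (F'): F=BORG U=WYRB R=WRYB D=GOYW L=GYOW
Query 1: L[3] = W
Query 2: R[3] = B
Query 3: B[2] = R
Query 4: U[1] = Y

Answer: W B R Y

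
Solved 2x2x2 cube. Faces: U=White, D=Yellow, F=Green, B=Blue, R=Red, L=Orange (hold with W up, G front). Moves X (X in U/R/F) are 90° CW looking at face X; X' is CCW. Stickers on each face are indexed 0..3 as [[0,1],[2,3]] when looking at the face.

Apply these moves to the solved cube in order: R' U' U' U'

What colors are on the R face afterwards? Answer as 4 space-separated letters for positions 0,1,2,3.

After move 1 (R'): R=RRRR U=WBWB F=GWGW D=YGYG B=YBYB
After move 2 (U'): U=BBWW F=OOGW R=GWRR B=RRYB L=YBOO
After move 3 (U'): U=BWBW F=YBGW R=OORR B=GWYB L=RROO
After move 4 (U'): U=WWBB F=RRGW R=YBRR B=OOYB L=GWOO
Query: R face = YBRR

Answer: Y B R R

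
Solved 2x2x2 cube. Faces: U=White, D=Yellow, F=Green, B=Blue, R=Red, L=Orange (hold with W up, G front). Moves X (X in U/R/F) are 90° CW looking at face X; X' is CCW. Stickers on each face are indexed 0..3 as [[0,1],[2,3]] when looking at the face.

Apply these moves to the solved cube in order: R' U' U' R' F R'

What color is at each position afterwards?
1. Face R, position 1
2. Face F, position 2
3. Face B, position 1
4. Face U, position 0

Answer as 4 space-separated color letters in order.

After move 1 (R'): R=RRRR U=WBWB F=GWGW D=YGYG B=YBYB
After move 2 (U'): U=BBWW F=OOGW R=GWRR B=RRYB L=YBOO
After move 3 (U'): U=BWBW F=YBGW R=OORR B=GWYB L=RROO
After move 4 (R'): R=OROR U=BYBG F=YWGW D=YBYW B=GWGB
After move 5 (F): F=GYWW U=BYOR R=BRGR D=OOYW L=RYOB
After move 6 (R'): R=RRBG U=BGOG F=GYWR D=OYYW B=WWOB
Query 1: R[1] = R
Query 2: F[2] = W
Query 3: B[1] = W
Query 4: U[0] = B

Answer: R W W B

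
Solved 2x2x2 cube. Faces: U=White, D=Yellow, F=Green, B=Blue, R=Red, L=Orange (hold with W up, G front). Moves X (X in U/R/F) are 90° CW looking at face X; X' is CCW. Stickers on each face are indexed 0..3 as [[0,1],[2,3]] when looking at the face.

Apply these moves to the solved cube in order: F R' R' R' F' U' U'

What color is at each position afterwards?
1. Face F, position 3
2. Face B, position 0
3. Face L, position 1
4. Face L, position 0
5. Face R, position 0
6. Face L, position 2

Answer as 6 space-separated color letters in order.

Answer: G R W B O O

Derivation:
After move 1 (F): F=GGGG U=WWOO R=WRWR D=RRYY L=OYOY
After move 2 (R'): R=RRWW U=WBOB F=GWGO D=RGYG B=YBRB
After move 3 (R'): R=RWRW U=WROY F=GBGB D=RWYO B=GBGB
After move 4 (R'): R=WWRR U=WGOG F=GRGY D=RBYB B=OBWB
After move 5 (F'): F=RYGG U=WGWR R=BWRR D=YYYB L=OGOO
After move 6 (U'): U=GRWW F=OGGG R=RYRR B=BWWB L=OBOO
After move 7 (U'): U=RWGW F=OBGG R=OGRR B=RYWB L=BWOO
Query 1: F[3] = G
Query 2: B[0] = R
Query 3: L[1] = W
Query 4: L[0] = B
Query 5: R[0] = O
Query 6: L[2] = O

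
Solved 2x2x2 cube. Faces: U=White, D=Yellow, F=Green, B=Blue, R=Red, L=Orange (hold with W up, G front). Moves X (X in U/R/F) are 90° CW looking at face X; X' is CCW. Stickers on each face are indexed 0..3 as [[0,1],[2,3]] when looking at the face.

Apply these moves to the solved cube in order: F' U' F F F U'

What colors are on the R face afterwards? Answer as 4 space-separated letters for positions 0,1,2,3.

Answer: W G O R

Derivation:
After move 1 (F'): F=GGGG U=WWRR R=YRYR D=OOYY L=OWOW
After move 2 (U'): U=WRWR F=OWGG R=GGYR B=YRBB L=BBOW
After move 3 (F): F=GOGW U=WRWB R=WGRR D=YGYY L=BOOO
After move 4 (F): F=GGWO U=WROO R=WGBR D=RWYY L=BYOG
After move 5 (F): F=WGOG U=WRGY R=OGOR D=BWYY L=BROW
After move 6 (U'): U=RYWG F=BROG R=WGOR B=OGBB L=YROW
Query: R face = WGOR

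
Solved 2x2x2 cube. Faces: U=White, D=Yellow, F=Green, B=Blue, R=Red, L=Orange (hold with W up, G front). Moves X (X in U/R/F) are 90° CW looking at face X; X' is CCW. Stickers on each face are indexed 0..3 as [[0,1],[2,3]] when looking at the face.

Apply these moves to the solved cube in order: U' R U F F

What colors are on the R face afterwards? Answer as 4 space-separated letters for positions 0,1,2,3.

After move 1 (U'): U=WWWW F=OOGG R=GGRR B=RRBB L=BBOO
After move 2 (R): R=RGRG U=WOWG F=OYGY D=YBYR B=WRWB
After move 3 (U): U=WWGO F=RGGY R=WRRG B=BBWB L=OYOO
After move 4 (F): F=GRYG U=WWOY R=GROG D=RWYR L=OYOB
After move 5 (F): F=YGGR U=WWBY R=ORYG D=OGYR L=OROW
Query: R face = ORYG

Answer: O R Y G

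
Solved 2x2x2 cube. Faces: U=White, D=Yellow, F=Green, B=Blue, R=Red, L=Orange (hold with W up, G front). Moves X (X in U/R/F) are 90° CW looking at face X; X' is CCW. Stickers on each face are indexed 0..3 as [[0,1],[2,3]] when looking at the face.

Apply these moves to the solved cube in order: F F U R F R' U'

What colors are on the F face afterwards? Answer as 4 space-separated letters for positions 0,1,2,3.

Answer: G W Y G

Derivation:
After move 1 (F): F=GGGG U=WWOO R=WRWR D=RRYY L=OYOY
After move 2 (F): F=GGGG U=WWYY R=OROR D=WWYY L=OROR
After move 3 (U): U=YWYW F=ORGG R=BBOR B=ORBB L=GGOR
After move 4 (R): R=OBRB U=YRYG F=OWGY D=WBYO B=WRWB
After move 5 (F): F=GOYW U=YRRG R=YBGB D=ROYO L=GWOB
After move 6 (R'): R=BBYG U=YWRW F=GRYG D=ROYW B=OROB
After move 7 (U'): U=WWYR F=GWYG R=GRYG B=BBOB L=OROB
Query: F face = GWYG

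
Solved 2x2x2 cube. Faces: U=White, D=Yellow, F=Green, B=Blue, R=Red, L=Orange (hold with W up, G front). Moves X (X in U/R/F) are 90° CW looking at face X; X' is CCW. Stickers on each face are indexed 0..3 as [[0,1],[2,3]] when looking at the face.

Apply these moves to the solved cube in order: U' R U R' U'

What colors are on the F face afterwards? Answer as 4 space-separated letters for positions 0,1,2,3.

After move 1 (U'): U=WWWW F=OOGG R=GGRR B=RRBB L=BBOO
After move 2 (R): R=RGRG U=WOWG F=OYGY D=YBYR B=WRWB
After move 3 (U): U=WWGO F=RGGY R=WRRG B=BBWB L=OYOO
After move 4 (R'): R=RGWR U=WWGB F=RWGO D=YGYY B=RBBB
After move 5 (U'): U=WBWG F=OYGO R=RWWR B=RGBB L=RBOO
Query: F face = OYGO

Answer: O Y G O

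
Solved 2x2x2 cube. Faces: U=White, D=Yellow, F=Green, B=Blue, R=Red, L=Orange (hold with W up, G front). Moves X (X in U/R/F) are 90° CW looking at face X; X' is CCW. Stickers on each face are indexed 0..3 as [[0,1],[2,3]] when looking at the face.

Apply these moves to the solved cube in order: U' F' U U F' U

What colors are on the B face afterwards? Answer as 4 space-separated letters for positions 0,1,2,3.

Answer: Y W B B

Derivation:
After move 1 (U'): U=WWWW F=OOGG R=GGRR B=RRBB L=BBOO
After move 2 (F'): F=OGOG U=WWGR R=YGYR D=BOYY L=BWOW
After move 3 (U): U=GWRW F=YGOG R=RRYR B=BWBB L=OGOW
After move 4 (U): U=RGWW F=RROG R=BWYR B=OGBB L=YGOW
After move 5 (F'): F=RGRO U=RGBY R=OWBR D=GWYY L=YWOW
After move 6 (U): U=BRYG F=OWRO R=OGBR B=YWBB L=RGOW
Query: B face = YWBB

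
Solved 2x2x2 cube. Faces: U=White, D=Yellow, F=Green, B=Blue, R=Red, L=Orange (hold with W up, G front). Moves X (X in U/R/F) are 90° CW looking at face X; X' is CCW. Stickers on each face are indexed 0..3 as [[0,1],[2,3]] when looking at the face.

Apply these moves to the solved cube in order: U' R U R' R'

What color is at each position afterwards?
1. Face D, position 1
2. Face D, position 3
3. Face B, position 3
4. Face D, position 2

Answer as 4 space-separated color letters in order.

After move 1 (U'): U=WWWW F=OOGG R=GGRR B=RRBB L=BBOO
After move 2 (R): R=RGRG U=WOWG F=OYGY D=YBYR B=WRWB
After move 3 (U): U=WWGO F=RGGY R=WRRG B=BBWB L=OYOO
After move 4 (R'): R=RGWR U=WWGB F=RWGO D=YGYY B=RBBB
After move 5 (R'): R=GRRW U=WBGR F=RWGB D=YWYO B=YBGB
Query 1: D[1] = W
Query 2: D[3] = O
Query 3: B[3] = B
Query 4: D[2] = Y

Answer: W O B Y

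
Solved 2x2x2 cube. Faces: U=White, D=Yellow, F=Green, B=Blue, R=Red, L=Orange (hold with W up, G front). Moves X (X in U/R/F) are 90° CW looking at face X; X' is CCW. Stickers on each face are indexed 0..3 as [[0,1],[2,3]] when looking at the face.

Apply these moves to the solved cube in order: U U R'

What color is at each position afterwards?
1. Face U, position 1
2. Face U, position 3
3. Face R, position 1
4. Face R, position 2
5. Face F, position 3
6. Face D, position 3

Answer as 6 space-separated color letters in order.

Answer: B G R O W G

Derivation:
After move 1 (U): U=WWWW F=RRGG R=BBRR B=OOBB L=GGOO
After move 2 (U): U=WWWW F=BBGG R=OORR B=GGBB L=RROO
After move 3 (R'): R=OROR U=WBWG F=BWGW D=YBYG B=YGYB
Query 1: U[1] = B
Query 2: U[3] = G
Query 3: R[1] = R
Query 4: R[2] = O
Query 5: F[3] = W
Query 6: D[3] = G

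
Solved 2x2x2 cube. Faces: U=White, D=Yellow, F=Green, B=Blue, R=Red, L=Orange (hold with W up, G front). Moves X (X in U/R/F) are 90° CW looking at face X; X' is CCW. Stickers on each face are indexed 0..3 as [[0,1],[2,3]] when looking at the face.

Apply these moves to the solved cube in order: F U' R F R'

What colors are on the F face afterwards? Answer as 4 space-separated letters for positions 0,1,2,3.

Answer: G Y Y B

Derivation:
After move 1 (F): F=GGGG U=WWOO R=WRWR D=RRYY L=OYOY
After move 2 (U'): U=WOWO F=OYGG R=GGWR B=WRBB L=BBOY
After move 3 (R): R=WGRG U=WYWG F=ORGY D=RBYW B=OROB
After move 4 (F): F=GOYR U=WYYB R=WGGG D=RWYW L=BROB
After move 5 (R'): R=GGWG U=WOYO F=GYYB D=ROYR B=WRWB
Query: F face = GYYB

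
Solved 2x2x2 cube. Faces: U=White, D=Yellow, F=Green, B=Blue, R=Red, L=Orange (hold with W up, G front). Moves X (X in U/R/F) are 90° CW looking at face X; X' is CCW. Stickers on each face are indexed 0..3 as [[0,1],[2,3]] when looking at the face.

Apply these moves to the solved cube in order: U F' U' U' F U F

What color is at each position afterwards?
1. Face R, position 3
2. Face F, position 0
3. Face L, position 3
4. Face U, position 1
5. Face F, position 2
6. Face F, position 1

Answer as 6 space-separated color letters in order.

After move 1 (U): U=WWWW F=RRGG R=BBRR B=OOBB L=GGOO
After move 2 (F'): F=RGRG U=WWBR R=YBYR D=GOYY L=GWOW
After move 3 (U'): U=WRWB F=GWRG R=RGYR B=YBBB L=OOOW
After move 4 (U'): U=RBWW F=OORG R=GWYR B=RGBB L=YBOW
After move 5 (F): F=ROGO U=RBWB R=WWWR D=YGYY L=YGOO
After move 6 (U): U=WRBB F=WWGO R=RGWR B=YGBB L=ROOO
After move 7 (F): F=GWOW U=WROO R=BGBR D=WRYY L=RYOG
Query 1: R[3] = R
Query 2: F[0] = G
Query 3: L[3] = G
Query 4: U[1] = R
Query 5: F[2] = O
Query 6: F[1] = W

Answer: R G G R O W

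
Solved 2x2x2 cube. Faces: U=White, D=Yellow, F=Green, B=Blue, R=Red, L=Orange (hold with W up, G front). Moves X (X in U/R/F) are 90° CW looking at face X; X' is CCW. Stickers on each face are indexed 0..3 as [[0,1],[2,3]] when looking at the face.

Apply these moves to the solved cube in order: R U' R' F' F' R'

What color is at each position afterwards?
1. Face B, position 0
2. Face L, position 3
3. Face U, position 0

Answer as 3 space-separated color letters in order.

After move 1 (R): R=RRRR U=WGWG F=GYGY D=YBYB B=WBWB
After move 2 (U'): U=GGWW F=OOGY R=GYRR B=RRWB L=WBOO
After move 3 (R'): R=YRGR U=GWWR F=OGGW D=YOYY B=BRBB
After move 4 (F'): F=GWOG U=GWYG R=ORYR D=BOYY L=WROW
After move 5 (F'): F=WGGO U=GWOY R=ORBR D=RWYY L=WGOY
After move 6 (R'): R=RROB U=GBOB F=WWGY D=RGYO B=YRWB
Query 1: B[0] = Y
Query 2: L[3] = Y
Query 3: U[0] = G

Answer: Y Y G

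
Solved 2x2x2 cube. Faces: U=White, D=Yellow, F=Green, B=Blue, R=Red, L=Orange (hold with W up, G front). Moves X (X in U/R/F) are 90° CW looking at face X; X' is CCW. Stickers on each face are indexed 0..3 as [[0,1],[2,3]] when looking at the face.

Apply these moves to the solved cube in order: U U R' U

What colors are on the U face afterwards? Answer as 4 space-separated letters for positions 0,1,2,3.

Answer: W W G B

Derivation:
After move 1 (U): U=WWWW F=RRGG R=BBRR B=OOBB L=GGOO
After move 2 (U): U=WWWW F=BBGG R=OORR B=GGBB L=RROO
After move 3 (R'): R=OROR U=WBWG F=BWGW D=YBYG B=YGYB
After move 4 (U): U=WWGB F=ORGW R=YGOR B=RRYB L=BWOO
Query: U face = WWGB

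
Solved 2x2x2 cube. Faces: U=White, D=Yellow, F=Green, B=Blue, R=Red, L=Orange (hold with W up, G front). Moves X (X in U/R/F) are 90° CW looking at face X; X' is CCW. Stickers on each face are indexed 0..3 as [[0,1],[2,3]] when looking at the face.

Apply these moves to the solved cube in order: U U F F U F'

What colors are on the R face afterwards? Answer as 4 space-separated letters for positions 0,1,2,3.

After move 1 (U): U=WWWW F=RRGG R=BBRR B=OOBB L=GGOO
After move 2 (U): U=WWWW F=BBGG R=OORR B=GGBB L=RROO
After move 3 (F): F=GBGB U=WWOR R=WOWR D=ROYY L=RYOY
After move 4 (F): F=GGBB U=WWYY R=OORR D=WWYY L=RROO
After move 5 (U): U=YWYW F=OOBB R=GGRR B=RRBB L=GGOO
After move 6 (F'): F=OBOB U=YWGR R=WGWR D=GOYY L=GWOY
Query: R face = WGWR

Answer: W G W R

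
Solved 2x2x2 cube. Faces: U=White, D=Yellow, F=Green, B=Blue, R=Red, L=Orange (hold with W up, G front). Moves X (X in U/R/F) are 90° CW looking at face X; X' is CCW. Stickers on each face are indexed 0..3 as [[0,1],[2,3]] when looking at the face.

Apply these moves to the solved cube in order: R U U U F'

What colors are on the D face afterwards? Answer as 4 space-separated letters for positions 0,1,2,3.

Answer: B O Y B

Derivation:
After move 1 (R): R=RRRR U=WGWG F=GYGY D=YBYB B=WBWB
After move 2 (U): U=WWGG F=RRGY R=WBRR B=OOWB L=GYOO
After move 3 (U): U=GWGW F=WBGY R=OORR B=GYWB L=RROO
After move 4 (U): U=GGWW F=OOGY R=GYRR B=RRWB L=WBOO
After move 5 (F'): F=OYOG U=GGGR R=BYYR D=BOYB L=WWOW
Query: D face = BOYB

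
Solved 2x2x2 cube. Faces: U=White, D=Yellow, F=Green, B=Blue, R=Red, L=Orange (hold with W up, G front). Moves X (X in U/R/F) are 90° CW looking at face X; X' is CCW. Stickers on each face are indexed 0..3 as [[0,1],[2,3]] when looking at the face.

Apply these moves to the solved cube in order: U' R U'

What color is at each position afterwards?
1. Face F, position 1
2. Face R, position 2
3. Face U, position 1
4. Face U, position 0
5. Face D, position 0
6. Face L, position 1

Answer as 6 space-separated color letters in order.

Answer: B R G O Y R

Derivation:
After move 1 (U'): U=WWWW F=OOGG R=GGRR B=RRBB L=BBOO
After move 2 (R): R=RGRG U=WOWG F=OYGY D=YBYR B=WRWB
After move 3 (U'): U=OGWW F=BBGY R=OYRG B=RGWB L=WROO
Query 1: F[1] = B
Query 2: R[2] = R
Query 3: U[1] = G
Query 4: U[0] = O
Query 5: D[0] = Y
Query 6: L[1] = R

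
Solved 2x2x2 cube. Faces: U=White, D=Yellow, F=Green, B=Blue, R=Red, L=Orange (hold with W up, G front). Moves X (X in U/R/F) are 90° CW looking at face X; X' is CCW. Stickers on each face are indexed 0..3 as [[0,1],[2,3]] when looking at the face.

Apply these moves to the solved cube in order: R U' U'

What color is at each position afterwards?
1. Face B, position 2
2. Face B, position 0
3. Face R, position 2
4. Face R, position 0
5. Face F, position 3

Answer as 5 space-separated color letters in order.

Answer: W G R O Y

Derivation:
After move 1 (R): R=RRRR U=WGWG F=GYGY D=YBYB B=WBWB
After move 2 (U'): U=GGWW F=OOGY R=GYRR B=RRWB L=WBOO
After move 3 (U'): U=GWGW F=WBGY R=OORR B=GYWB L=RROO
Query 1: B[2] = W
Query 2: B[0] = G
Query 3: R[2] = R
Query 4: R[0] = O
Query 5: F[3] = Y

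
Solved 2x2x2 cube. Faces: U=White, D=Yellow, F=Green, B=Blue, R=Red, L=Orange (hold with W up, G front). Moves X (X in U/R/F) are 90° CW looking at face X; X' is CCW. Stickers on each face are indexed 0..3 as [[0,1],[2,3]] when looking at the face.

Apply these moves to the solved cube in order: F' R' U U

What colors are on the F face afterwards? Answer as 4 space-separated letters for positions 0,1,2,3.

After move 1 (F'): F=GGGG U=WWRR R=YRYR D=OOYY L=OWOW
After move 2 (R'): R=RRYY U=WBRB F=GWGR D=OGYG B=YBOB
After move 3 (U): U=RWBB F=RRGR R=YBYY B=OWOB L=GWOW
After move 4 (U): U=BRBW F=YBGR R=OWYY B=GWOB L=RROW
Query: F face = YBGR

Answer: Y B G R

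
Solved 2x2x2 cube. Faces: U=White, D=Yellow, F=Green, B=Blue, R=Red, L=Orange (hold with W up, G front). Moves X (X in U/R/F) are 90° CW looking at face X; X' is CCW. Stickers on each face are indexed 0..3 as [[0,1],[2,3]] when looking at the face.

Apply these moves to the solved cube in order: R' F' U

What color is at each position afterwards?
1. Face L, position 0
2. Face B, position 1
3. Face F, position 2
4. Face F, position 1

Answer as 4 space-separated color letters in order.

Answer: W B G R

Derivation:
After move 1 (R'): R=RRRR U=WBWB F=GWGW D=YGYG B=YBYB
After move 2 (F'): F=WWGG U=WBRR R=GRYR D=OOYG L=OBOW
After move 3 (U): U=RWRB F=GRGG R=YBYR B=OBYB L=WWOW
Query 1: L[0] = W
Query 2: B[1] = B
Query 3: F[2] = G
Query 4: F[1] = R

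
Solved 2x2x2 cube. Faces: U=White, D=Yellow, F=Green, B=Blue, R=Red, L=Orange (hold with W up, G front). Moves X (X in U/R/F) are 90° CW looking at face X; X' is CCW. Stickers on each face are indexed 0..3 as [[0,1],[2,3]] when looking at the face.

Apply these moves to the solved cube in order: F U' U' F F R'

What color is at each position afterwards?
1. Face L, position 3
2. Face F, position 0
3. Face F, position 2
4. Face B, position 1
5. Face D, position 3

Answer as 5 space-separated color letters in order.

After move 1 (F): F=GGGG U=WWOO R=WRWR D=RRYY L=OYOY
After move 2 (U'): U=WOWO F=OYGG R=GGWR B=WRBB L=BBOY
After move 3 (U'): U=OOWW F=BBGG R=OYWR B=GGBB L=WROY
After move 4 (F): F=GBGB U=OOYR R=WYWR D=WOYY L=WROR
After move 5 (F): F=GGBB U=OORR R=YYRR D=WWYY L=WWOO
After move 6 (R'): R=YRYR U=OBRG F=GOBR D=WGYB B=YGWB
Query 1: L[3] = O
Query 2: F[0] = G
Query 3: F[2] = B
Query 4: B[1] = G
Query 5: D[3] = B

Answer: O G B G B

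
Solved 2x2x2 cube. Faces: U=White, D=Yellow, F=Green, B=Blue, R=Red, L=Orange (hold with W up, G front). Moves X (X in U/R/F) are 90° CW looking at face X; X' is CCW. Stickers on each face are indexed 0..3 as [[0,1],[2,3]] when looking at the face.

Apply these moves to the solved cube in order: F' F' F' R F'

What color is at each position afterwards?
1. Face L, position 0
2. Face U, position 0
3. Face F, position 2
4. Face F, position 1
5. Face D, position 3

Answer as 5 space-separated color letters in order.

Answer: O W G Y B

Derivation:
After move 1 (F'): F=GGGG U=WWRR R=YRYR D=OOYY L=OWOW
After move 2 (F'): F=GGGG U=WWYY R=OROR D=WWYY L=OROR
After move 3 (F'): F=GGGG U=WWOO R=WRWR D=RRYY L=OYOY
After move 4 (R): R=WWRR U=WGOG F=GRGY D=RBYB B=OBWB
After move 5 (F'): F=RYGG U=WGWR R=BWRR D=YYYB L=OGOO
Query 1: L[0] = O
Query 2: U[0] = W
Query 3: F[2] = G
Query 4: F[1] = Y
Query 5: D[3] = B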